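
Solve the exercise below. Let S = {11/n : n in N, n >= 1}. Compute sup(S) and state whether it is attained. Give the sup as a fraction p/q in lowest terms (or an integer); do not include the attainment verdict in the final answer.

Analysis:
- Values: 11, 11/2, 11/3, 11/4, ... strictly decreasing.
- The maximum is 11 (n=1); sup = 11 (attained).
- The set is bounded below by 0; 11/n -> 0 so 0 is the greatest lower bound.
- 0 is not in the set, so inf = 0 is not attained.
Conclusion: sup(S) = 11, attained in S.

11


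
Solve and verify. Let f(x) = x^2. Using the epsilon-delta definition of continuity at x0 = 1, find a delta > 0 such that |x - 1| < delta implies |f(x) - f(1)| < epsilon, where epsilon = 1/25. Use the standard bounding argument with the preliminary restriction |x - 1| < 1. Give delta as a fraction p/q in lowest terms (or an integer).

Factor: |x^2 - (1)^2| = |x - 1| * |x + 1|.
Impose |x - 1| < 1 first. Then |x + 1| = |(x - 1) + 2*(1)| <= |x - 1| + 2*|1| < 1 + 2 = 3.
So |x^2 - (1)^2| < delta * 3.
We need delta * 3 <= 1/25, i.e. delta <= 1/25/3 = 1/75.
Since 1/75 < 1, this is tighter than 1; take delta = 1/75.
So delta = 1/75 works.

1/75


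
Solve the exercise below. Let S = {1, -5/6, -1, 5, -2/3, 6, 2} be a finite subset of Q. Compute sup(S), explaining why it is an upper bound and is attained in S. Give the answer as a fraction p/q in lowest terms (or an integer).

S is finite, so sup(S) = max(S).
Sorted decreasing:
6, 5, 2, 1, -2/3, -5/6, -1
The extremum is 6.
For every x in S, x <= 6. And 6 is in S, so it is attained.
Therefore sup(S) = 6.

6


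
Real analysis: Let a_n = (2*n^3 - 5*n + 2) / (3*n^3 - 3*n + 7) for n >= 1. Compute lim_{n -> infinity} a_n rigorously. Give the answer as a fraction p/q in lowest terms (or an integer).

Divide numerator and denominator by n^3, the highest power:
numerator / n^3 = 2 - 5/n^2 + 2/n^3
denominator / n^3 = 3 - 3/n^2 + 7/n^3
As n -> infinity, all terms of the form c/n^k (k >= 1) tend to 0.
So numerator / n^3 -> 2 and denominator / n^3 -> 3.
Therefore lim a_n = 2/3.

2/3


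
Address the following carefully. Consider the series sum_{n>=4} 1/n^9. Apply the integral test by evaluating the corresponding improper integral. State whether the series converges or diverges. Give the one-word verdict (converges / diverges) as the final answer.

Let f(x) = x^(-9). Then f is positive, continuous, and decreasing on [4, infinity), so the integral test applies.
Compute the improper integral int_{4}^infinity f(x) dx:
  antiderivative F(x) = -1/(8*x^8).
  As x -> infinity, F(x) -> 0 (since p = 9 > 1).
  So int = F(infinity) - F(4) = 0 - (-1/524288) = 1/524288.
  Finite, so by the integral test, the series converges.

converges


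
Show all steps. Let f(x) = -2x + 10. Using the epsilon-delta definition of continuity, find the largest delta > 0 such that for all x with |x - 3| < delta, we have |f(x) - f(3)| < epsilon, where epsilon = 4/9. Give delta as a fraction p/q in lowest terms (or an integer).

We compute f(3) = -2*(3) + 10 = 4.
|f(x) - f(3)| = |-2x + 10 - (4)| = |-2(x - 3)| = 2|x - 3|.
We need 2|x - 3| < 4/9, i.e. |x - 3| < 4/9 / 2 = 2/9.
So any delta <= 2/9 works. Conversely, if delta > 2/9, then x = 3 + 2/9 satisfies |x - 3| = 2/9 < delta but |f(x) - f(3)| = 2 * 2/9 = 4/9, which is not < 4/9; so no larger delta works.
Hence the largest such delta is 2/9.

2/9


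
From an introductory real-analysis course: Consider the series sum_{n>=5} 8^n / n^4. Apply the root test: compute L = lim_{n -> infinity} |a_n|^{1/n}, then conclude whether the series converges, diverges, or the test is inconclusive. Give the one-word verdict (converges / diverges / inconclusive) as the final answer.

Let a_n denote the general term. Form |a_n|^(1/n) and simplify:
|a_n|^(1/n) = 8/n^(4/n)
Take the limit as n -> infinity: L = 8.
Since L = 8 > 1, the root test implies divergence.

diverges


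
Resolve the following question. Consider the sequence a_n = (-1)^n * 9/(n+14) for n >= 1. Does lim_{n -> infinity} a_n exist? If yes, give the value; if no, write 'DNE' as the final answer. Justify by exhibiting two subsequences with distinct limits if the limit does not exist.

Examine the behaviour of a_n along subsequences.
Even-n subsequence a_{2k} = 9/(2k+14) -> 0. Odd-n subsequence a_{2k+1} = -9/(2k+15) -> 0. Both tend to 0, which suggests the limit is 0; verify directly.
|a_n - 0| = 9/(n+14) < 9/n for every n >= 1.
Given epsilon > 0, choose a positive integer N > 9/epsilon. Then for all n >= N, |a_n| < 9/n <= 9/N < epsilon.
So by the definition of the limit, lim a_n exists and equals 0.

0


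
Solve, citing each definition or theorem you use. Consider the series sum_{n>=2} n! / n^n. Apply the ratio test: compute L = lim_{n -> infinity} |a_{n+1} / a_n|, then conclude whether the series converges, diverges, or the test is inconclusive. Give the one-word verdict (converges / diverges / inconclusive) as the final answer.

Let a_n denote the general term. Form the ratio a_{n+1}/a_n and simplify:
a_{n+1}/a_n = (n/(n + 1))^n
Take the limit as n -> infinity: L = exp(-1).
Since L = exp(-1) < 1, the ratio test implies the series converges.

converges


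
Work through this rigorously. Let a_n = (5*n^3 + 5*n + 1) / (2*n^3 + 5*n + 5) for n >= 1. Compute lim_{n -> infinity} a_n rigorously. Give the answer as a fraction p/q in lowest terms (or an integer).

Divide numerator and denominator by n^3, the highest power:
numerator / n^3 = 5 + 5/n^2 + n^(-3)
denominator / n^3 = 2 + 5/n^2 + 5/n^3
As n -> infinity, all terms of the form c/n^k (k >= 1) tend to 0.
So numerator / n^3 -> 5 and denominator / n^3 -> 2.
Therefore lim a_n = 5/2.

5/2


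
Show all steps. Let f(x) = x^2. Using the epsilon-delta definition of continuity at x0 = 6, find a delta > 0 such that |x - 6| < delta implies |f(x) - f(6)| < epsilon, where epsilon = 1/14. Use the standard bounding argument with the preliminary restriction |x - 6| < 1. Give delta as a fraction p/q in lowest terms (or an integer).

Factor: |x^2 - (6)^2| = |x - 6| * |x + 6|.
Impose |x - 6| < 1 first. Then |x + 6| = |(x - 6) + 2*(6)| <= |x - 6| + 2*|6| < 1 + 12 = 13.
So |x^2 - (6)^2| < delta * 13.
We need delta * 13 <= 1/14, i.e. delta <= 1/14/13 = 1/182.
Since 1/182 < 1, this is tighter than 1; take delta = 1/182.
So delta = 1/182 works.

1/182


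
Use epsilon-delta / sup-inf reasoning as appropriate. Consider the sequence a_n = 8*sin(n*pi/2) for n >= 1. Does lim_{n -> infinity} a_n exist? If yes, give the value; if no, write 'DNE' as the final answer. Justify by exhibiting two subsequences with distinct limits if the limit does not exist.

Examine the behaviour of a_n along subsequences.
a_{4k+1} = 8*sin(pi/2 + 2k*pi) = 8 -> 8. a_{4k+3} = 8*sin(3pi/2 + 2k*pi) = -8 -> -8.
Since these two subsequential limits are 8 and -8, distinct, the full sequence cannot converge (a convergent sequence has all subsequences tending to the same limit). So lim a_n does not exist.

DNE


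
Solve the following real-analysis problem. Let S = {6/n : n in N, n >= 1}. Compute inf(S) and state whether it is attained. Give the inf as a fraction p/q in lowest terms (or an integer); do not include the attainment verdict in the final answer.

Analysis:
- Values: 6, 3, 2, 3/2, ... strictly decreasing.
- The maximum is 6 (n=1); sup = 6 (attained).
- The set is bounded below by 0; 6/n -> 0 so 0 is the greatest lower bound.
- 0 is not in the set, so inf = 0 is not attained.
Conclusion: inf(S) = 0, not attained in S.

0


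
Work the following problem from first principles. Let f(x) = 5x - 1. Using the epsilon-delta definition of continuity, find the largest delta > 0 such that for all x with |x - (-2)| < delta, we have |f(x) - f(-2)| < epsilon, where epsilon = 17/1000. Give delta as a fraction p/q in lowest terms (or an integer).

We compute f(-2) = 5*(-2) - 1 = -11.
|f(x) - f(-2)| = |5x - 1 - (-11)| = |5(x - (-2))| = 5|x - (-2)|.
We need 5|x - (-2)| < 17/1000, i.e. |x - (-2)| < 17/1000 / 5 = 17/5000.
So any delta <= 17/5000 works. Conversely, if delta > 17/5000, then x = -2 + 17/5000 satisfies |x - (-2)| = 17/5000 < delta but |f(x) - f(-2)| = 5 * 17/5000 = 17/1000, which is not < 17/1000; so no larger delta works.
Hence the largest such delta is 17/5000.

17/5000


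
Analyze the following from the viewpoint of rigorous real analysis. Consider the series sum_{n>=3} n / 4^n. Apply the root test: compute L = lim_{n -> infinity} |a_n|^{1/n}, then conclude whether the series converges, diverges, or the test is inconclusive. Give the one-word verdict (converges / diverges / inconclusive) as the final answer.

Let a_n denote the general term. Form |a_n|^(1/n) and simplify:
|a_n|^(1/n) = n^(1/n)/4
Take the limit as n -> infinity: L = 1/4.
Since L = 1/4 < 1, the root test implies convergence.

converges


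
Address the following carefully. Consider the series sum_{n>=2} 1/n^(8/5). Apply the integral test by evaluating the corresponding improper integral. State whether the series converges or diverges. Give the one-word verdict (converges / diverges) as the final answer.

Let f(x) = x^(-8/5). Then f is positive, continuous, and decreasing on [2, infinity), so the integral test applies.
Compute the improper integral int_{2}^infinity f(x) dx:
  antiderivative F(x) = -5/(3*x^(3/5)).
  As x -> infinity, F(x) -> 0 (since p = 8/5 > 1).
  So int = F(infinity) - F(2) = 0 - (-5*2^(2/5)/6) = 5*2^(2/5)/6.
  Finite, so by the integral test, the series converges.

converges


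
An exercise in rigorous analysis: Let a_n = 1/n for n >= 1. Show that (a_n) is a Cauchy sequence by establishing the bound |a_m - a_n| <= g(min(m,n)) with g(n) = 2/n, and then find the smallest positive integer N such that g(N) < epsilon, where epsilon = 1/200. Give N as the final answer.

For any m, n >= 1, by the triangle inequality:
|a_m - a_n| = |1/m - 1/n| <= 1/m + 1/n <= 2/min(m,n).
So g(n) = 2/n bounds the Cauchy difference. Since g(n) -> 0, (a_n) is Cauchy.
Now solve g(N) < 1/200: 2/N < 1/200 <=> N > 2 / (1/200) = 400.
The smallest integer strictly greater than 400 is N = 401.
Check: g(401) = 2/401 = 2/401 < 1/200; g(400) = 1/200 >= 1/200. So N = 401.

401


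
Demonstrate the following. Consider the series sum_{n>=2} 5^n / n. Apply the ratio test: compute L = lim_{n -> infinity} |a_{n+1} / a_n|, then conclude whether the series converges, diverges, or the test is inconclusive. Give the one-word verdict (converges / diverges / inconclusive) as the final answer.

Let a_n denote the general term. Form the ratio a_{n+1}/a_n and simplify:
a_{n+1}/a_n = 5*n/(n + 1)
Take the limit as n -> infinity: L = 5.
Since L = 5 > 1 (or L = infinity), the ratio test implies the series diverges.

diverges


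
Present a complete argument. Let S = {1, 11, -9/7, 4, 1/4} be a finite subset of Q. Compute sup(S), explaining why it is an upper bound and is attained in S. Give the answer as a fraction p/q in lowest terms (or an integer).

S is finite, so sup(S) = max(S).
Sorted decreasing:
11, 4, 1, 1/4, -9/7
The extremum is 11.
For every x in S, x <= 11. And 11 is in S, so it is attained.
Therefore sup(S) = 11.

11


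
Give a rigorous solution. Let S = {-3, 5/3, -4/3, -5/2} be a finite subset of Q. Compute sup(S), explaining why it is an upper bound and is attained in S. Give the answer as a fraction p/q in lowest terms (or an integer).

S is finite, so sup(S) = max(S).
Sorted decreasing:
5/3, -4/3, -5/2, -3
The extremum is 5/3.
For every x in S, x <= 5/3. And 5/3 is in S, so it is attained.
Therefore sup(S) = 5/3.

5/3


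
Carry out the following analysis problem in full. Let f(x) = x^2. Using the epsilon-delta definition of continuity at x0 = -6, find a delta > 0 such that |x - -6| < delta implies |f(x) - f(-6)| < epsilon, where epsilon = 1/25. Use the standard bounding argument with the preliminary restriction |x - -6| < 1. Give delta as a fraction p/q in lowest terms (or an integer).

Factor: |x^2 - (-6)^2| = |x - -6| * |x + -6|.
Impose |x - -6| < 1 first. Then |x + -6| = |(x - -6) + 2*(-6)| <= |x - -6| + 2*|-6| < 1 + 12 = 13.
So |x^2 - (-6)^2| < delta * 13.
We need delta * 13 <= 1/25, i.e. delta <= 1/25/13 = 1/325.
Since 1/325 < 1, this is tighter than 1; take delta = 1/325.
So delta = 1/325 works.

1/325


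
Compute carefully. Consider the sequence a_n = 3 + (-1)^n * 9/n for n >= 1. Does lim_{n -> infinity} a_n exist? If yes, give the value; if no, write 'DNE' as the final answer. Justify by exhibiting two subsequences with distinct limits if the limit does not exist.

Examine the behaviour of a_n along subsequences.
Even-n subsequence a_{2k} = 3 + 9/(2k) -> 3. Odd-n subsequence a_{2k+1} = 3 - 9/(2k+1) -> 3. Both tend to 3, which suggests the limit is 3; verify directly.
|a_n - 3| = |(-1)^n * 9/n| = 9/n for every n >= 1.
Given epsilon > 0, choose a positive integer N > 9/epsilon. Then for all n >= N, |a_n - 3| = 9/n <= 9/N < epsilon.
So by the definition of the limit, lim a_n exists and equals 3.

3


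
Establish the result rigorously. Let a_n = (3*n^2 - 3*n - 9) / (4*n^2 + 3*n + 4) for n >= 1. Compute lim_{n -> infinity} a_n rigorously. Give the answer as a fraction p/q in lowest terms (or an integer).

Divide numerator and denominator by n^2, the highest power:
numerator / n^2 = 3 - 3/n - 9/n^2
denominator / n^2 = 4 + 3/n + 4/n^2
As n -> infinity, all terms of the form c/n^k (k >= 1) tend to 0.
So numerator / n^2 -> 3 and denominator / n^2 -> 4.
Therefore lim a_n = 3/4.

3/4


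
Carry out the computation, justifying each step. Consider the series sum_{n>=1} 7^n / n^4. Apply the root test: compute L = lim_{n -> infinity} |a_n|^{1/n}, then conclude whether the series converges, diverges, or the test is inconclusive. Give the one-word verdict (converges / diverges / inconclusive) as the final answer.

Let a_n denote the general term. Form |a_n|^(1/n) and simplify:
|a_n|^(1/n) = 7/n^(4/n)
Take the limit as n -> infinity: L = 7.
Since L = 7 > 1, the root test implies divergence.

diverges


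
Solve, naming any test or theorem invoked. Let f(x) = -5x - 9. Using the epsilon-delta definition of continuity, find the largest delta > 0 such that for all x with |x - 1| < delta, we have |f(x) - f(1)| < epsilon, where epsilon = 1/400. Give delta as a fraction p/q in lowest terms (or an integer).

We compute f(1) = -5*(1) - 9 = -14.
|f(x) - f(1)| = |-5x - 9 - (-14)| = |-5(x - 1)| = 5|x - 1|.
We need 5|x - 1| < 1/400, i.e. |x - 1| < 1/400 / 5 = 1/2000.
So any delta <= 1/2000 works. Conversely, if delta > 1/2000, then x = 1 + 1/2000 satisfies |x - 1| = 1/2000 < delta but |f(x) - f(1)| = 5 * 1/2000 = 1/400, which is not < 1/400; so no larger delta works.
Hence the largest such delta is 1/2000.

1/2000


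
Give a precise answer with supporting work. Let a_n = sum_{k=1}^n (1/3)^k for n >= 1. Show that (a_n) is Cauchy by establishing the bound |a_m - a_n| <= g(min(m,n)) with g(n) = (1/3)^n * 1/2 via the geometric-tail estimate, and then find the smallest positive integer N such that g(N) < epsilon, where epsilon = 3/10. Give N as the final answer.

For m > n >= 1: |a_m - a_n| = sum_{k=n+1}^m (1/3)^k < sum_{k=n+1}^infinity (1/3)^k = (1/3)^(n+1) / (1 - 1/3) = (1/3)^n * (1/3) * (3/2) = (1/3)^n * 1/2.
So g(n) = (1/3)^n / 2. Since g(n) -> 0, (a_n) is Cauchy.
Now solve g(N) < 3/10: (1/3)^N / 2 < 3/10 <=> 3^N > 1 / (2 * 3/10) = 5/3.
Check powers of 3: 3^0 = 1 <= 5/3, 3^1 = 3 > 5/3.
So the smallest such N is 1. Check: g(1) = 1/(2 * 3) = 1/6 < 3/10.

1


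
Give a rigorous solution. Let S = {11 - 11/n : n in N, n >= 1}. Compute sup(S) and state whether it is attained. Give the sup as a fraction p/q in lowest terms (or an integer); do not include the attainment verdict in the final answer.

Analysis:
- Values: 0, 11/2, 22/3, 33/4, ... strictly increasing.
- Minimum is 0 (n=1); inf = 0 (attained).
- 11 - 11/n -> 11 from below; sup = 11, not attained.
Conclusion: sup(S) = 11, not attained in S.

11


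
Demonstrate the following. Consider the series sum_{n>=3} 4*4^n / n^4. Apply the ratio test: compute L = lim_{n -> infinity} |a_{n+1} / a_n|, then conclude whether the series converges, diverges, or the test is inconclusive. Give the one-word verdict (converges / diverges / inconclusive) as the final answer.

Let a_n denote the general term. Form the ratio a_{n+1}/a_n and simplify:
a_{n+1}/a_n = 4*n^4/(n + 1)^4
Take the limit as n -> infinity: L = 4.
Since L = 4 > 1 (or L = infinity), the ratio test implies the series diverges.

diverges


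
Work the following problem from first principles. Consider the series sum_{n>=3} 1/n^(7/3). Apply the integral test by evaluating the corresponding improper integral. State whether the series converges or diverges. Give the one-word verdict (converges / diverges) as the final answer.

Let f(x) = x^(-7/3). Then f is positive, continuous, and decreasing on [3, infinity), so the integral test applies.
Compute the improper integral int_{3}^infinity f(x) dx:
  antiderivative F(x) = -3/(4*x^(4/3)).
  As x -> infinity, F(x) -> 0 (since p = 7/3 > 1).
  So int = F(infinity) - F(3) = 0 - (-3^(2/3)/12) = 3^(2/3)/12.
  Finite, so by the integral test, the series converges.

converges


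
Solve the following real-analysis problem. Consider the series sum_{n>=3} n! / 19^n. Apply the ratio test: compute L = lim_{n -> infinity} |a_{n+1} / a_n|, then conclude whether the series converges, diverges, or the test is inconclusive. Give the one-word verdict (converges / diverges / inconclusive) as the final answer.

Let a_n denote the general term. Form the ratio a_{n+1}/a_n and simplify:
a_{n+1}/a_n = n/19 + 1/19
Take the limit as n -> infinity: L = infinity.
Since L = infinity > 1 (or L = infinity), the ratio test implies the series diverges.

diverges


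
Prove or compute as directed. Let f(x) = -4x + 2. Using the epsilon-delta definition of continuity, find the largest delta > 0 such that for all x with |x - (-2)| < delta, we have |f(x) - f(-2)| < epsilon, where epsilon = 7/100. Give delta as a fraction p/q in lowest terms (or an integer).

We compute f(-2) = -4*(-2) + 2 = 10.
|f(x) - f(-2)| = |-4x + 2 - (10)| = |-4(x - (-2))| = 4|x - (-2)|.
We need 4|x - (-2)| < 7/100, i.e. |x - (-2)| < 7/100 / 4 = 7/400.
So any delta <= 7/400 works. Conversely, if delta > 7/400, then x = -2 + 7/400 satisfies |x - (-2)| = 7/400 < delta but |f(x) - f(-2)| = 4 * 7/400 = 7/100, which is not < 7/100; so no larger delta works.
Hence the largest such delta is 7/400.

7/400


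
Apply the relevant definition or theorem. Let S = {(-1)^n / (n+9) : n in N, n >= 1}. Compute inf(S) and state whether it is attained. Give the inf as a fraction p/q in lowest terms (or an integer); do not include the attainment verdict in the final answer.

Analysis:
- Values: -1/10, 1/11, -1/12, 1/13, -1/14, ...
- Positive terms (even n): 1/(2+9), 1/(4+9), ... decreasing -> max = 1/11 (n=2).
- Negative terms (odd n): -1/(1+9), -1/(3+9), ... increasing -> min = -1/10 (n=1).
- So sup = 1/11 (attained at n=2); inf = -1/10 (attained at n=1).
Conclusion: inf(S) = -1/10, attained in S.

-1/10


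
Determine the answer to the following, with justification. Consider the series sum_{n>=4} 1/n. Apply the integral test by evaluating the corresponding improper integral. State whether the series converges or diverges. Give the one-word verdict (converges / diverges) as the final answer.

Let f(x) = 1/x. Then f is positive, continuous, and decreasing on [4, infinity), so the integral test applies.
Compute the improper integral int_{4}^infinity f(x) dx:
  antiderivative F(x) = log(x).
  As x -> infinity, log(x) -> infinity.
  So int = infinity - log(4) = infinity. By the integral test, the series diverges.

diverges


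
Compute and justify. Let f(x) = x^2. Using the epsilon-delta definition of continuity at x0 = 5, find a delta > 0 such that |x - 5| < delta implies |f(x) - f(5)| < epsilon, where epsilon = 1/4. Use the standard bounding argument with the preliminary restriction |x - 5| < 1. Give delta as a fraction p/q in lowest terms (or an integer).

Factor: |x^2 - (5)^2| = |x - 5| * |x + 5|.
Impose |x - 5| < 1 first. Then |x + 5| = |(x - 5) + 2*(5)| <= |x - 5| + 2*|5| < 1 + 10 = 11.
So |x^2 - (5)^2| < delta * 11.
We need delta * 11 <= 1/4, i.e. delta <= 1/4/11 = 1/44.
Since 1/44 < 1, this is tighter than 1; take delta = 1/44.
So delta = 1/44 works.

1/44


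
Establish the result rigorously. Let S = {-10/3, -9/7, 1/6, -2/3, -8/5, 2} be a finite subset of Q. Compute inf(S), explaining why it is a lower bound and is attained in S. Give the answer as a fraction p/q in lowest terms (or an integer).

S is finite, so inf(S) = min(S).
Sorted increasing:
-10/3, -8/5, -9/7, -2/3, 1/6, 2
The extremum is -10/3.
For every x in S, x >= -10/3. And -10/3 is in S, so it is attained.
Therefore inf(S) = -10/3.

-10/3


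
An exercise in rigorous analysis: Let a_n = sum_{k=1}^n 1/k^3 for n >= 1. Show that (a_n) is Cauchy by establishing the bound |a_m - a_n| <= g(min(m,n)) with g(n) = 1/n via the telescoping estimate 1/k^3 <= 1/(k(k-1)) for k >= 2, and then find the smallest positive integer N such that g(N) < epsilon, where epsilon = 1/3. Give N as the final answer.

For m > n >= 1: |a_m - a_n| = sum_{k=n+1}^m 1/k^3.
Use 1/k^3 <= 1/(k(k-1)) = 1/(k-1) - 1/k for k >= 2 (which holds since k^3 >= k^2 >= k(k-1) for k >= 2):
sum_{k=n+1}^m 1/k^3 <= sum_{k=n+1}^m (1/(k-1) - 1/k) = 1/n - 1/m <= 1/n.
By symmetry the same bound holds with n,m swapped, so |a_m - a_n| <= 1/min(m,n) = g(min(m,n)). Since g(n) -> 0, (a_n) is Cauchy.
Now solve g(N) < 1/3: 1/N < 1/3 <=> N > 1/(1/3) = 3.
The smallest integer strictly greater than 3 is N = 4.
Check: g(4) = 1/4 < 1/3; g(3) = 1/3 >= 1/3. So N = 4.

4


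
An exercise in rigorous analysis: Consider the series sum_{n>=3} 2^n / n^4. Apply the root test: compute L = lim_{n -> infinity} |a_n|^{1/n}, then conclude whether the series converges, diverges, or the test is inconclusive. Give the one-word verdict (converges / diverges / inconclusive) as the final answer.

Let a_n denote the general term. Form |a_n|^(1/n) and simplify:
|a_n|^(1/n) = 2/n^(4/n)
Take the limit as n -> infinity: L = 2.
Since L = 2 > 1, the root test implies divergence.

diverges


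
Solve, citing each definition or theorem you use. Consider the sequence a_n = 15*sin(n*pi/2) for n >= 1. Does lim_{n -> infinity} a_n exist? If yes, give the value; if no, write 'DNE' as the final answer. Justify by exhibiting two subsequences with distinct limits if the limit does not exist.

Examine the behaviour of a_n along subsequences.
a_{4k+1} = 15*sin(pi/2 + 2k*pi) = 15 -> 15. a_{4k+3} = 15*sin(3pi/2 + 2k*pi) = -15 -> -15.
Since these two subsequential limits are 15 and -15, distinct, the full sequence cannot converge (a convergent sequence has all subsequences tending to the same limit). So lim a_n does not exist.

DNE


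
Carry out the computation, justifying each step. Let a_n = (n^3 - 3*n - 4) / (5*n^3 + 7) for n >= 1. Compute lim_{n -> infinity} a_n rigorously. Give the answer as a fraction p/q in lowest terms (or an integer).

Divide numerator and denominator by n^3, the highest power:
numerator / n^3 = 1 - 3/n^2 - 4/n^3
denominator / n^3 = 5 + 7/n^3
As n -> infinity, all terms of the form c/n^k (k >= 1) tend to 0.
So numerator / n^3 -> 1 and denominator / n^3 -> 5.
Therefore lim a_n = 1/5.

1/5


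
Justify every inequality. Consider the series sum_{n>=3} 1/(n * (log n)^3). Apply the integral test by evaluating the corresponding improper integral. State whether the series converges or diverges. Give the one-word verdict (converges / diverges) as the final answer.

Let f(x) = 1/(x*log(x)^3). Then f is positive, continuous, and decreasing on [3, infinity), so the integral test applies.
Compute the improper integral int_{3}^infinity f(x) dx:
  antiderivative F(x) = -1/(2*log(x)^2).
  F(x) -> 0 as x -> infinity.  int = 0 - F(3) = 1/(2*log(3)^2) < infinity. By the integral test, the series converges.

converges


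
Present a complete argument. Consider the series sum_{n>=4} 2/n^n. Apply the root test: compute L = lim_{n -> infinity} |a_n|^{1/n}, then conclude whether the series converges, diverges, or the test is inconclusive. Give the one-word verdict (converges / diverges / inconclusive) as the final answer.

Let a_n denote the general term. Form |a_n|^(1/n) and simplify:
|a_n|^(1/n) = 2^(1/n)/n
Take the limit as n -> infinity: L = 0.
Since L = 0 < 1, the root test implies convergence.

converges


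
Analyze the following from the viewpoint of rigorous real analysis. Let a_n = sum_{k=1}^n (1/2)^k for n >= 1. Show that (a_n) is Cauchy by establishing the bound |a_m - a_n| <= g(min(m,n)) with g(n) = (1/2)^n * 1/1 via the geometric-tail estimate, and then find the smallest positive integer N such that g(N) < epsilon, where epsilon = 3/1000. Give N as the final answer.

For m > n >= 1: |a_m - a_n| = sum_{k=n+1}^m (1/2)^k < sum_{k=n+1}^infinity (1/2)^k = (1/2)^(n+1) / (1 - 1/2) = (1/2)^n * (1/2) * (2/1) = (1/2)^n * 1/1.
So g(n) = (1/2)^n / 1. Since g(n) -> 0, (a_n) is Cauchy.
Now solve g(N) < 3/1000: (1/2)^N / 1 < 3/1000 <=> 2^N > 1 / (1 * 3/1000) = 1000/3.
Check powers of 2: 2^8 = 256 <= 1000/3, 2^9 = 512 > 1000/3.
So the smallest such N is 9. Check: g(9) = 1/(1 * 512) = 1/512 < 3/1000.

9


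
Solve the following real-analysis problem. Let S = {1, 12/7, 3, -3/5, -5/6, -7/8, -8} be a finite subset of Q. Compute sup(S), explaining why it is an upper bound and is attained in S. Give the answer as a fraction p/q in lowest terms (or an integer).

S is finite, so sup(S) = max(S).
Sorted decreasing:
3, 12/7, 1, -3/5, -5/6, -7/8, -8
The extremum is 3.
For every x in S, x <= 3. And 3 is in S, so it is attained.
Therefore sup(S) = 3.

3


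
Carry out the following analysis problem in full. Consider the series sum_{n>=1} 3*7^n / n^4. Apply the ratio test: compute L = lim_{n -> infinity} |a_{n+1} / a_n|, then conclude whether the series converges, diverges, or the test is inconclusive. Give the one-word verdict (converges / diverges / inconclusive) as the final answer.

Let a_n denote the general term. Form the ratio a_{n+1}/a_n and simplify:
a_{n+1}/a_n = 7*n^4/(n + 1)^4
Take the limit as n -> infinity: L = 7.
Since L = 7 > 1 (or L = infinity), the ratio test implies the series diverges.

diverges


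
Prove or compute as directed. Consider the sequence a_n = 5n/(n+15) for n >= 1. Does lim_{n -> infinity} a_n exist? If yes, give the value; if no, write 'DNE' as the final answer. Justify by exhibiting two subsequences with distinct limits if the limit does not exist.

Examine the behaviour of a_n along subsequences.
Even-n subsequence a_{2k} = 5(2k)/(2k+15) -> 5. Odd-n subsequence a_{2k+1} = 5(2k+1)/(2k+16) -> 5. Both tend to 5, which suggests the limit is 5; verify directly.
|a_n - 5| = |5n - 5(n+15)| / (n+15) = 75/(n+15) < 75/n for every n >= 1.
Given epsilon > 0, choose a positive integer N > 75/epsilon. Then for all n >= N, |a_n - 5| < 75/n <= 75/N < epsilon.
So by the definition of the limit, lim a_n exists and equals 5.

5


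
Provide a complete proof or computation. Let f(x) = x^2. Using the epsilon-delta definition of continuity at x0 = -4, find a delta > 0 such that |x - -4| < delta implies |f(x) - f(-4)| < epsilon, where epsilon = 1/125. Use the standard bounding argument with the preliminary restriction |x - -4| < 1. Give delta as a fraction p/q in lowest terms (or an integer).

Factor: |x^2 - (-4)^2| = |x - -4| * |x + -4|.
Impose |x - -4| < 1 first. Then |x + -4| = |(x - -4) + 2*(-4)| <= |x - -4| + 2*|-4| < 1 + 8 = 9.
So |x^2 - (-4)^2| < delta * 9.
We need delta * 9 <= 1/125, i.e. delta <= 1/125/9 = 1/1125.
Since 1/1125 < 1, this is tighter than 1; take delta = 1/1125.
So delta = 1/1125 works.

1/1125


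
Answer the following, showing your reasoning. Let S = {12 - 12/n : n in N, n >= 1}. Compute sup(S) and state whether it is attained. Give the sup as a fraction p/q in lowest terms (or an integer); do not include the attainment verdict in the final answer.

Analysis:
- Values: 0, 6, 8, 9, ... strictly increasing.
- Minimum is 0 (n=1); inf = 0 (attained).
- 12 - 12/n -> 12 from below; sup = 12, not attained.
Conclusion: sup(S) = 12, not attained in S.

12


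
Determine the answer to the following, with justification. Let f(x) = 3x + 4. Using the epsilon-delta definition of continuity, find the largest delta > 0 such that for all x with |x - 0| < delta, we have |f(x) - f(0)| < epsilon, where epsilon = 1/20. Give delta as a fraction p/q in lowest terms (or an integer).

We compute f(0) = 3*(0) + 4 = 4.
|f(x) - f(0)| = |3x + 4 - (4)| = |3(x - 0)| = 3|x - 0|.
We need 3|x - 0| < 1/20, i.e. |x - 0| < 1/20 / 3 = 1/60.
So any delta <= 1/60 works. Conversely, if delta > 1/60, then x = 0 + 1/60 satisfies |x - 0| = 1/60 < delta but |f(x) - f(0)| = 3 * 1/60 = 1/20, which is not < 1/20; so no larger delta works.
Hence the largest such delta is 1/60.

1/60


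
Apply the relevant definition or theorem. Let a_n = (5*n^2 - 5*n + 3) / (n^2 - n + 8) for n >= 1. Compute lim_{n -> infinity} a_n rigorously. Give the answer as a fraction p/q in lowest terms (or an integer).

Divide numerator and denominator by n^2, the highest power:
numerator / n^2 = 5 - 5/n + 3/n^2
denominator / n^2 = 1 - 1/n + 8/n^2
As n -> infinity, all terms of the form c/n^k (k >= 1) tend to 0.
So numerator / n^2 -> 5 and denominator / n^2 -> 1.
Therefore lim a_n = 5.

5


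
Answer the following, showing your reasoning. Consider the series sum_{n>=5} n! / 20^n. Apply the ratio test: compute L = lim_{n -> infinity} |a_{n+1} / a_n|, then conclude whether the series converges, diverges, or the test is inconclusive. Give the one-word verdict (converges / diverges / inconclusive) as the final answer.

Let a_n denote the general term. Form the ratio a_{n+1}/a_n and simplify:
a_{n+1}/a_n = n/20 + 1/20
Take the limit as n -> infinity: L = infinity.
Since L = infinity > 1 (or L = infinity), the ratio test implies the series diverges.

diverges


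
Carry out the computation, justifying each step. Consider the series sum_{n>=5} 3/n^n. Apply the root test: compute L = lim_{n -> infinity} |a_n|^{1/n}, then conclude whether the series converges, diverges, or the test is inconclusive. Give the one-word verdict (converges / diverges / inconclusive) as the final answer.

Let a_n denote the general term. Form |a_n|^(1/n) and simplify:
|a_n|^(1/n) = 3^(1/n)/n
Take the limit as n -> infinity: L = 0.
Since L = 0 < 1, the root test implies convergence.

converges


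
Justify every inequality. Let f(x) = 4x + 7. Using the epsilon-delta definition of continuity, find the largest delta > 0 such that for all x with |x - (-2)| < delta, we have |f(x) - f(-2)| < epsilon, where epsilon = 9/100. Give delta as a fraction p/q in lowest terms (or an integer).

We compute f(-2) = 4*(-2) + 7 = -1.
|f(x) - f(-2)| = |4x + 7 - (-1)| = |4(x - (-2))| = 4|x - (-2)|.
We need 4|x - (-2)| < 9/100, i.e. |x - (-2)| < 9/100 / 4 = 9/400.
So any delta <= 9/400 works. Conversely, if delta > 9/400, then x = -2 + 9/400 satisfies |x - (-2)| = 9/400 < delta but |f(x) - f(-2)| = 4 * 9/400 = 9/100, which is not < 9/100; so no larger delta works.
Hence the largest such delta is 9/400.

9/400


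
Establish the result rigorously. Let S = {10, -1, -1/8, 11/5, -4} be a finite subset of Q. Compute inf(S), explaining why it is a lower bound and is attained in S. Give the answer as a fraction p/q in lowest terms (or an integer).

S is finite, so inf(S) = min(S).
Sorted increasing:
-4, -1, -1/8, 11/5, 10
The extremum is -4.
For every x in S, x >= -4. And -4 is in S, so it is attained.
Therefore inf(S) = -4.

-4


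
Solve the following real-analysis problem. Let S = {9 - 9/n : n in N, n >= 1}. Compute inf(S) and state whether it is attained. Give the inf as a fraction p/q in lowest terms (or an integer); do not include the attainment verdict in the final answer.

Analysis:
- Values: 0, 9/2, 6, 27/4, ... strictly increasing.
- Minimum is 0 (n=1); inf = 0 (attained).
- 9 - 9/n -> 9 from below; sup = 9, not attained.
Conclusion: inf(S) = 0, attained in S.

0


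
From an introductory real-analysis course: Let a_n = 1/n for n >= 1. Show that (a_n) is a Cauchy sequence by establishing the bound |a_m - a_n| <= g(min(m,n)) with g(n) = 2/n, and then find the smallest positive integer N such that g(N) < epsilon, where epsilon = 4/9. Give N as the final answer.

For any m, n >= 1, by the triangle inequality:
|a_m - a_n| = |1/m - 1/n| <= 1/m + 1/n <= 2/min(m,n).
So g(n) = 2/n bounds the Cauchy difference. Since g(n) -> 0, (a_n) is Cauchy.
Now solve g(N) < 4/9: 2/N < 4/9 <=> N > 2 / (4/9) = 9/2.
The smallest integer strictly greater than 9/2 is N = 5.
Check: g(5) = 2/5 = 2/5 < 4/9; g(4) = 1/2 >= 4/9. So N = 5.

5


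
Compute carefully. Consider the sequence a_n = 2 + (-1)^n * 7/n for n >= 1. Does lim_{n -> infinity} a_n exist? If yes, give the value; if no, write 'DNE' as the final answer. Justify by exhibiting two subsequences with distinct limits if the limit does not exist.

Examine the behaviour of a_n along subsequences.
Even-n subsequence a_{2k} = 2 + 7/(2k) -> 2. Odd-n subsequence a_{2k+1} = 2 - 7/(2k+1) -> 2. Both tend to 2, which suggests the limit is 2; verify directly.
|a_n - 2| = |(-1)^n * 7/n| = 7/n for every n >= 1.
Given epsilon > 0, choose a positive integer N > 7/epsilon. Then for all n >= N, |a_n - 2| = 7/n <= 7/N < epsilon.
So by the definition of the limit, lim a_n exists and equals 2.

2


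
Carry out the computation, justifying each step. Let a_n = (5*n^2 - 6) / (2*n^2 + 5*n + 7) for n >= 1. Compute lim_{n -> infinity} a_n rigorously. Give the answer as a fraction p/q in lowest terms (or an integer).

Divide numerator and denominator by n^2, the highest power:
numerator / n^2 = 5 - 6/n^2
denominator / n^2 = 2 + 5/n + 7/n^2
As n -> infinity, all terms of the form c/n^k (k >= 1) tend to 0.
So numerator / n^2 -> 5 and denominator / n^2 -> 2.
Therefore lim a_n = 5/2.

5/2


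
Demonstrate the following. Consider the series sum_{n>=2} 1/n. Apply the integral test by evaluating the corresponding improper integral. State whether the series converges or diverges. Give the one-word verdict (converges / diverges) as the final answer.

Let f(x) = 1/x. Then f is positive, continuous, and decreasing on [2, infinity), so the integral test applies.
Compute the improper integral int_{2}^infinity f(x) dx:
  antiderivative F(x) = log(x).
  As x -> infinity, log(x) -> infinity.
  So int = infinity - log(2) = infinity. By the integral test, the series diverges.

diverges


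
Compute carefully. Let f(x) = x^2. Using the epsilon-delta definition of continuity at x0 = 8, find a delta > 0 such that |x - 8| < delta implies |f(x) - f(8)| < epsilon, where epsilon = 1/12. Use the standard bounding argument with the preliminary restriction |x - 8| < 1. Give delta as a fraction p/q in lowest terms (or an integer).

Factor: |x^2 - (8)^2| = |x - 8| * |x + 8|.
Impose |x - 8| < 1 first. Then |x + 8| = |(x - 8) + 2*(8)| <= |x - 8| + 2*|8| < 1 + 16 = 17.
So |x^2 - (8)^2| < delta * 17.
We need delta * 17 <= 1/12, i.e. delta <= 1/12/17 = 1/204.
Since 1/204 < 1, this is tighter than 1; take delta = 1/204.
So delta = 1/204 works.

1/204


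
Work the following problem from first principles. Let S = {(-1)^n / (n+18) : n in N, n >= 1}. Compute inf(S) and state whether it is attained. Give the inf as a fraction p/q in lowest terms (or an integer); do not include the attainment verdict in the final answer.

Analysis:
- Values: -1/19, 1/20, -1/21, 1/22, -1/23, ...
- Positive terms (even n): 1/(2+18), 1/(4+18), ... decreasing -> max = 1/20 (n=2).
- Negative terms (odd n): -1/(1+18), -1/(3+18), ... increasing -> min = -1/19 (n=1).
- So sup = 1/20 (attained at n=2); inf = -1/19 (attained at n=1).
Conclusion: inf(S) = -1/19, attained in S.

-1/19


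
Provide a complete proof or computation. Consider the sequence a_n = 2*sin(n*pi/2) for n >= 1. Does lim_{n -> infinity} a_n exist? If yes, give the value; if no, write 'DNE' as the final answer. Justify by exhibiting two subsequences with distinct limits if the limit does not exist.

Examine the behaviour of a_n along subsequences.
a_{4k+1} = 2*sin(pi/2 + 2k*pi) = 2 -> 2. a_{4k+3} = 2*sin(3pi/2 + 2k*pi) = -2 -> -2.
Since these two subsequential limits are 2 and -2, distinct, the full sequence cannot converge (a convergent sequence has all subsequences tending to the same limit). So lim a_n does not exist.

DNE


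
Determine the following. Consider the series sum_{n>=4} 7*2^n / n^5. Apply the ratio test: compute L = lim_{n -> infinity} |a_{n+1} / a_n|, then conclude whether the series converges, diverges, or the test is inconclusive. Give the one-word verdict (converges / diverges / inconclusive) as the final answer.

Let a_n denote the general term. Form the ratio a_{n+1}/a_n and simplify:
a_{n+1}/a_n = 2*n^5/(n + 1)^5
Take the limit as n -> infinity: L = 2.
Since L = 2 > 1 (or L = infinity), the ratio test implies the series diverges.

diverges


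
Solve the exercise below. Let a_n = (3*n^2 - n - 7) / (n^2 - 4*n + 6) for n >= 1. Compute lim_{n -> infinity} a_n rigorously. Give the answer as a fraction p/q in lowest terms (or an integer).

Divide numerator and denominator by n^2, the highest power:
numerator / n^2 = 3 - 1/n - 7/n^2
denominator / n^2 = 1 - 4/n + 6/n^2
As n -> infinity, all terms of the form c/n^k (k >= 1) tend to 0.
So numerator / n^2 -> 3 and denominator / n^2 -> 1.
Therefore lim a_n = 3.

3


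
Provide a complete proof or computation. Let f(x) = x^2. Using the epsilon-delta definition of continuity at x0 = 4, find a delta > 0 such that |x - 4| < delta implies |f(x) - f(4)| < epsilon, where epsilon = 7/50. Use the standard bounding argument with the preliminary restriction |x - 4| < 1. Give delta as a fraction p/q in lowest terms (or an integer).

Factor: |x^2 - (4)^2| = |x - 4| * |x + 4|.
Impose |x - 4| < 1 first. Then |x + 4| = |(x - 4) + 2*(4)| <= |x - 4| + 2*|4| < 1 + 8 = 9.
So |x^2 - (4)^2| < delta * 9.
We need delta * 9 <= 7/50, i.e. delta <= 7/50/9 = 7/450.
Since 7/450 < 1, this is tighter than 1; take delta = 7/450.
So delta = 7/450 works.

7/450


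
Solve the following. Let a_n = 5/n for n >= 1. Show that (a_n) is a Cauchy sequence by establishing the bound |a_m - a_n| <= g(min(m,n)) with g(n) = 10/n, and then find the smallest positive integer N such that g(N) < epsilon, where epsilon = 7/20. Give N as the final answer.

For any m, n >= 1, by the triangle inequality:
|a_m - a_n| = |5/m - 5/n| <= 5*1/m + 5*1/n <= 10/min(m,n).
So g(n) = 10/n bounds the Cauchy difference. Since g(n) -> 0, (a_n) is Cauchy.
Now solve g(N) < 7/20: 10/N < 7/20 <=> N > 10 / (7/20) = 200/7.
The smallest integer strictly greater than 200/7 is N = 29.
Check: g(29) = 10/29 = 10/29 < 7/20; g(28) = 5/14 >= 7/20. So N = 29.

29


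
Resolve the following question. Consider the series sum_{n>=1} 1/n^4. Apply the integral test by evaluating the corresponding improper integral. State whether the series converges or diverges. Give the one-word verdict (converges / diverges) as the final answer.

Let f(x) = x^(-4). Then f is positive, continuous, and decreasing on [1, infinity), so the integral test applies.
Compute the improper integral int_{1}^infinity f(x) dx:
  antiderivative F(x) = -1/(3*x^3).
  As x -> infinity, F(x) -> 0 (since p = 4 > 1).
  So int = F(infinity) - F(1) = 0 - (-1/3) = 1/3.
  Finite, so by the integral test, the series converges.

converges


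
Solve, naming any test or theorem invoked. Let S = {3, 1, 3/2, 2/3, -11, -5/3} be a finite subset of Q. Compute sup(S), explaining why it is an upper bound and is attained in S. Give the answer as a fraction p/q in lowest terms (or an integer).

S is finite, so sup(S) = max(S).
Sorted decreasing:
3, 3/2, 1, 2/3, -5/3, -11
The extremum is 3.
For every x in S, x <= 3. And 3 is in S, so it is attained.
Therefore sup(S) = 3.

3


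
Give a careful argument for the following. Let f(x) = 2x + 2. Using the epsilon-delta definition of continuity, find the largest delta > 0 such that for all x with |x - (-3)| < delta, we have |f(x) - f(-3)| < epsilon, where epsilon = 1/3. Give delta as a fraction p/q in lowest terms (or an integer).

We compute f(-3) = 2*(-3) + 2 = -4.
|f(x) - f(-3)| = |2x + 2 - (-4)| = |2(x - (-3))| = 2|x - (-3)|.
We need 2|x - (-3)| < 1/3, i.e. |x - (-3)| < 1/3 / 2 = 1/6.
So any delta <= 1/6 works. Conversely, if delta > 1/6, then x = -3 + 1/6 satisfies |x - (-3)| = 1/6 < delta but |f(x) - f(-3)| = 2 * 1/6 = 1/3, which is not < 1/3; so no larger delta works.
Hence the largest such delta is 1/6.

1/6
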